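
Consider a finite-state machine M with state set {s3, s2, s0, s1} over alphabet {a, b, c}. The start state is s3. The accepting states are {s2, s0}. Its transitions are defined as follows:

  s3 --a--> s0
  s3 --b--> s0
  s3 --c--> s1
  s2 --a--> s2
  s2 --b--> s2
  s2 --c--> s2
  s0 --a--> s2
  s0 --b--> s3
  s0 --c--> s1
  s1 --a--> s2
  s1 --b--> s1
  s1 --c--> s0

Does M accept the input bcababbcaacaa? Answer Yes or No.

Yes

Trace: s3 -b-> s0 -c-> s1 -a-> s2 -b-> s2 -a-> s2 -b-> s2 -b-> s2 -c-> s2 -a-> s2 -a-> s2 -c-> s2 -a-> s2 -a-> s2
End state s2 is accepting.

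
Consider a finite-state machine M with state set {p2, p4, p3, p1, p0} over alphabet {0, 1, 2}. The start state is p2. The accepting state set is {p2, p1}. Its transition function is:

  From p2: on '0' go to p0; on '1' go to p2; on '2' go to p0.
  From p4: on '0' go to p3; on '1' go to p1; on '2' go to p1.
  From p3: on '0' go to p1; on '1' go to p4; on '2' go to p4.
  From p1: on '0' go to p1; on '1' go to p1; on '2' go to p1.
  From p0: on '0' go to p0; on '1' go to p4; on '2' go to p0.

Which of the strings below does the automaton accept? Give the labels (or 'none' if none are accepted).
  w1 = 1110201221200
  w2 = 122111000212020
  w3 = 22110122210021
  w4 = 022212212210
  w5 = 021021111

w1: Trace: p2 -1-> p2 -1-> p2 -1-> p2 -0-> p0 -2-> p0 -0-> p0 -1-> p4 -2-> p1 -2-> p1 -1-> p1 -2-> p1 -0-> p1 -0-> p1  → end p1, accepted
w2: Trace: p2 -1-> p2 -2-> p0 -2-> p0 -1-> p4 -1-> p1 -1-> p1 -0-> p1 -0-> p1 -0-> p1 -2-> p1 -1-> p1 -2-> p1 -0-> p1 -2-> p1 -0-> p1  → end p1, accepted
w3: Trace: p2 -2-> p0 -2-> p0 -1-> p4 -1-> p1 -0-> p1 -1-> p1 -2-> p1 -2-> p1 -2-> p1 -1-> p1 -0-> p1 -0-> p1 -2-> p1 -1-> p1  → end p1, accepted
w4: Trace: p2 -0-> p0 -2-> p0 -2-> p0 -2-> p0 -1-> p4 -2-> p1 -2-> p1 -1-> p1 -2-> p1 -2-> p1 -1-> p1 -0-> p1  → end p1, accepted
w5: Trace: p2 -0-> p0 -2-> p0 -1-> p4 -0-> p3 -2-> p4 -1-> p1 -1-> p1 -1-> p1 -1-> p1  → end p1, accepted

w1, w2, w3, w4, w5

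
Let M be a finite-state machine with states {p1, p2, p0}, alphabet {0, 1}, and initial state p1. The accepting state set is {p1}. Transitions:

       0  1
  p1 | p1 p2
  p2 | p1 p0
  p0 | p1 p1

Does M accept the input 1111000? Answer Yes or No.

Yes

Trace: p1 -1-> p2 -1-> p0 -1-> p1 -1-> p2 -0-> p1 -0-> p1 -0-> p1
End state p1 is accepting.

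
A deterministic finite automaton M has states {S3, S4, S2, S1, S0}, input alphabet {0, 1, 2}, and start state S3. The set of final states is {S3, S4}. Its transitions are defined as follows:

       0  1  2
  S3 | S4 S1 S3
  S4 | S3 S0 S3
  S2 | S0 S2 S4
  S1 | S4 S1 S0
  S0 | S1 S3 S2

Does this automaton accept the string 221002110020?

Trace: S3 -2-> S3 -2-> S3 -1-> S1 -0-> S4 -0-> S3 -2-> S3 -1-> S1 -1-> S1 -0-> S4 -0-> S3 -2-> S3 -0-> S4
End state S4 is accepting.

Yes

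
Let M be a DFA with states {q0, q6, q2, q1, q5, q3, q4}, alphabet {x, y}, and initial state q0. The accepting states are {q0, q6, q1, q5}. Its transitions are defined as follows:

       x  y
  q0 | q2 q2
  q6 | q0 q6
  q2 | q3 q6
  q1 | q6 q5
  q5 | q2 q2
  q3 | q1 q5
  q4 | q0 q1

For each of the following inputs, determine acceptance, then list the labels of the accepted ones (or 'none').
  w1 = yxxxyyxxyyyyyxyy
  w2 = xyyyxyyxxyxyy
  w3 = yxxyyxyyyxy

w1: Trace: q0 -y-> q2 -x-> q3 -x-> q1 -x-> q6 -y-> q6 -y-> q6 -x-> q0 -x-> q2 -y-> q6 -y-> q6 -y-> q6 -y-> q6 -y-> q6 -x-> q0 -y-> q2 -y-> q6  → end q6, accepted
w2: Trace: q0 -x-> q2 -y-> q6 -y-> q6 -y-> q6 -x-> q0 -y-> q2 -y-> q6 -x-> q0 -x-> q2 -y-> q6 -x-> q0 -y-> q2 -y-> q6  → end q6, accepted
w3: Trace: q0 -y-> q2 -x-> q3 -x-> q1 -y-> q5 -y-> q2 -x-> q3 -y-> q5 -y-> q2 -y-> q6 -x-> q0 -y-> q2  → end q2, rejected

w1, w2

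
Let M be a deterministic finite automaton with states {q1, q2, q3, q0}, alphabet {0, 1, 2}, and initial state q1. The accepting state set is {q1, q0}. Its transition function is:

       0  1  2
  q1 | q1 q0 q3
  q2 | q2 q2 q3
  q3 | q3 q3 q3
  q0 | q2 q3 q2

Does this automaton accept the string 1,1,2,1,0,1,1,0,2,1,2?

No

q1 → q0 → q3 → q3 → q3 → q3 → q3 → q3 → q3 → q3 → q3 → q3
End state q3 is not accepting.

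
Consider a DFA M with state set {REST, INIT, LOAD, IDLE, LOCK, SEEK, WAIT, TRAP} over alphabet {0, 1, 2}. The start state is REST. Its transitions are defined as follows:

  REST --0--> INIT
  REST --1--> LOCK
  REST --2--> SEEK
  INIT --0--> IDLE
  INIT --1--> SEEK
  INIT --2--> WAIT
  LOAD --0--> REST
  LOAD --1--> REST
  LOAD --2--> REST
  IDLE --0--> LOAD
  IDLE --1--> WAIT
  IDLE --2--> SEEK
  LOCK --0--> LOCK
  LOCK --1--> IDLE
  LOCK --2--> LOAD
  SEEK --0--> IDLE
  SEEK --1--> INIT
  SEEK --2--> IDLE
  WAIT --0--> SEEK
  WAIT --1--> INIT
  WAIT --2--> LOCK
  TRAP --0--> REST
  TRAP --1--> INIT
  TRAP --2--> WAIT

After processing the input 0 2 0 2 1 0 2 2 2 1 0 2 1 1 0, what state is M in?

IDLE

Trace: REST -0-> INIT -2-> WAIT -0-> SEEK -2-> IDLE -1-> WAIT -0-> SEEK -2-> IDLE -2-> SEEK -2-> IDLE -1-> WAIT -0-> SEEK -2-> IDLE -1-> WAIT -1-> INIT -0-> IDLE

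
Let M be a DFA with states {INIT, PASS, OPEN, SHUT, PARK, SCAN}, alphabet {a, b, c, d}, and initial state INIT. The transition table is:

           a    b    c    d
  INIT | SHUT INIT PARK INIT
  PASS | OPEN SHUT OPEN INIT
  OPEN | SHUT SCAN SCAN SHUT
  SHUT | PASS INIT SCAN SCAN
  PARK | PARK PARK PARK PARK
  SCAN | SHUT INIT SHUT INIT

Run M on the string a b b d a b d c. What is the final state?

PARK

start at INIT
read 'a': INIT → SHUT
read 'b': SHUT → INIT
read 'b': INIT → INIT
read 'd': INIT → INIT
read 'a': INIT → SHUT
read 'b': SHUT → INIT
read 'd': INIT → INIT
read 'c': INIT → PARK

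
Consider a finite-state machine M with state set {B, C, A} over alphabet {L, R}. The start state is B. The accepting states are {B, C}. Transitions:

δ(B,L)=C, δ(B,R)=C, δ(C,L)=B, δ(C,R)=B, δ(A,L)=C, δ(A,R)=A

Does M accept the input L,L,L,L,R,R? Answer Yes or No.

Yes

Trace: B -L-> C -L-> B -L-> C -L-> B -R-> C -R-> B
End state B is accepting.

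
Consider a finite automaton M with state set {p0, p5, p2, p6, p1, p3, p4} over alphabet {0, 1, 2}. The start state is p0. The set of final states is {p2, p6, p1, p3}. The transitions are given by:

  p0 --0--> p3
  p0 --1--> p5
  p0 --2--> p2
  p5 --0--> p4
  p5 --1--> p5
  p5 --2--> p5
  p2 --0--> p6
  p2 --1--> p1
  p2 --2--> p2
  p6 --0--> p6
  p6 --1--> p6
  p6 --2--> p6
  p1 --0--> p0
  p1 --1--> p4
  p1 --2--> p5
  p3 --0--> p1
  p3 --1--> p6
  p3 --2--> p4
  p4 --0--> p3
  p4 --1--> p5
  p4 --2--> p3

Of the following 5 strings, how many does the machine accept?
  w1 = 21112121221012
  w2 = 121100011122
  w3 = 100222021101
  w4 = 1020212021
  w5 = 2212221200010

2

w1:
  start at p0
  read '2': p0 → p2
  read '1': p2 → p1
  read '1': p1 → p4
  read '1': p4 → p5
  read '2': p5 → p5
  read '1': p5 → p5
  read '2': p5 → p5
  read '1': p5 → p5
  read '2': p5 → p5
  read '2': p5 → p5
  read '1': p5 → p5
  read '0': p5 → p4
  read '1': p4 → p5
  read '2': p5 → p5
  end p5, rejected
w2:
  start at p0
  read '1': p0 → p5
  read '2': p5 → p5
  read '1': p5 → p5
  read '1': p5 → p5
  read '0': p5 → p4
  read '0': p4 → p3
  read '0': p3 → p1
  read '1': p1 → p4
  read '1': p4 → p5
  read '1': p5 → p5
  read '2': p5 → p5
  read '2': p5 → p5
  end p5, rejected
w3:
  start at p0
  read '1': p0 → p5
  read '0': p5 → p4
  read '0': p4 → p3
  read '2': p3 → p4
  read '2': p4 → p3
  read '2': p3 → p4
  read '0': p4 → p3
  read '2': p3 → p4
  read '1': p4 → p5
  read '1': p5 → p5
  read '0': p5 → p4
  read '1': p4 → p5
  end p5, rejected
w4:
  start at p0
  read '1': p0 → p5
  read '0': p5 → p4
  read '2': p4 → p3
  read '0': p3 → p1
  read '2': p1 → p5
  read '1': p5 → p5
  read '2': p5 → p5
  read '0': p5 → p4
  read '2': p4 → p3
  read '1': p3 → p6
  end p6, accepted
w5:
  start at p0
  read '2': p0 → p2
  read '2': p2 → p2
  read '1': p2 → p1
  read '2': p1 → p5
  read '2': p5 → p5
  read '2': p5 → p5
  read '1': p5 → p5
  read '2': p5 → p5
  read '0': p5 → p4
  read '0': p4 → p3
  read '0': p3 → p1
  read '1': p1 → p4
  read '0': p4 → p3
  end p3, accepted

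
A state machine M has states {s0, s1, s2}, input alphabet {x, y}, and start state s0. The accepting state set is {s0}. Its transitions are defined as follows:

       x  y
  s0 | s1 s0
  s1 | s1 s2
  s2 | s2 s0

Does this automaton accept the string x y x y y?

Yes

s0 → s1 → s2 → s2 → s0 → s0
End state s0 is accepting.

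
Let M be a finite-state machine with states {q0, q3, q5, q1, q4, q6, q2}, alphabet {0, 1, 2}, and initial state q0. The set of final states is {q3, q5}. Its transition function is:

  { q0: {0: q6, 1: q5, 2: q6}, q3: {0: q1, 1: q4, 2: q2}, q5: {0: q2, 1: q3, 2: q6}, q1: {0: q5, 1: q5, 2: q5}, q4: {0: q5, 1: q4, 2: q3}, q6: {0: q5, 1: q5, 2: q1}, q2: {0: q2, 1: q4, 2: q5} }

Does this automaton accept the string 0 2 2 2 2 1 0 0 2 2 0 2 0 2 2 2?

Yes

q0 → q6 → q1 → q5 → q6 → q1 → q5 → q2 → q2 → q5 → q6 → q5 → q6 → q5 → q6 → q1 → q5
End state q5 is accepting.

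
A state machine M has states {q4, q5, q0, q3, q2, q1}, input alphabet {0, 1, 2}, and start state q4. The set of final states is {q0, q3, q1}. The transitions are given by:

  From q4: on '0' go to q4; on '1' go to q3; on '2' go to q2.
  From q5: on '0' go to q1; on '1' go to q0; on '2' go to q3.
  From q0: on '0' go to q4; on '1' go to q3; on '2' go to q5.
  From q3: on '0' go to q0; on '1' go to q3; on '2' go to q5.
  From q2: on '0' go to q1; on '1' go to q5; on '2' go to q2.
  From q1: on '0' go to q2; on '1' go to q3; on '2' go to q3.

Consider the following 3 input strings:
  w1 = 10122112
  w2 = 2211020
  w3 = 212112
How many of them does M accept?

1

w1: Trace: q4 -1-> q3 -0-> q0 -1-> q3 -2-> q5 -2-> q3 -1-> q3 -1-> q3 -2-> q5  → end q5, rejected
w2: Trace: q4 -2-> q2 -2-> q2 -1-> q5 -1-> q0 -0-> q4 -2-> q2 -0-> q1  → end q1, accepted
w3: Trace: q4 -2-> q2 -1-> q5 -2-> q3 -1-> q3 -1-> q3 -2-> q5  → end q5, rejected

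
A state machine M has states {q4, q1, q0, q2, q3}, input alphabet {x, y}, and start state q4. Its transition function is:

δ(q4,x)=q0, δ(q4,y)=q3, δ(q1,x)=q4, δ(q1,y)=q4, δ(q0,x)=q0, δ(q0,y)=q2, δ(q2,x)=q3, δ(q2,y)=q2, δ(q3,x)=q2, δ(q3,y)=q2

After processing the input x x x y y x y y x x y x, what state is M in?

start at q4
read 'x': q4 → q0
read 'x': q0 → q0
read 'x': q0 → q0
read 'y': q0 → q2
read 'y': q2 → q2
read 'x': q2 → q3
read 'y': q3 → q2
read 'y': q2 → q2
read 'x': q2 → q3
read 'x': q3 → q2
read 'y': q2 → q2
read 'x': q2 → q3

q3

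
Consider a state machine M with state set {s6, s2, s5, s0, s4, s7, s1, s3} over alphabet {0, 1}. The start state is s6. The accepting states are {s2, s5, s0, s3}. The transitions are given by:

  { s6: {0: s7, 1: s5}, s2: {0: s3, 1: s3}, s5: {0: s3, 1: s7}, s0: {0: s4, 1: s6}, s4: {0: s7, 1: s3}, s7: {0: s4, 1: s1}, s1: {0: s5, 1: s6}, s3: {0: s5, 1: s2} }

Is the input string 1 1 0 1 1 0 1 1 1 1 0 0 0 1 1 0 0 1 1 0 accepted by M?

s6 → s5 → s7 → s4 → s3 → s2 → s3 → s2 → s3 → s2 → s3 → s5 → s3 → s5 → s7 → s1 → s5 → s3 → s2 → s3 → s5
End state s5 is accepting.

Yes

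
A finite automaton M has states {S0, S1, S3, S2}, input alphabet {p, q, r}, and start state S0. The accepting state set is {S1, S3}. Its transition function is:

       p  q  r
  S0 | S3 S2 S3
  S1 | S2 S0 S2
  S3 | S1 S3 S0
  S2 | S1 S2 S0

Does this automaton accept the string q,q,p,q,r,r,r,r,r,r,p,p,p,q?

S0 → S2 → S2 → S1 → S0 → S3 → S0 → S3 → S0 → S3 → S0 → S3 → S1 → S2 → S2
End state S2 is not accepting.

No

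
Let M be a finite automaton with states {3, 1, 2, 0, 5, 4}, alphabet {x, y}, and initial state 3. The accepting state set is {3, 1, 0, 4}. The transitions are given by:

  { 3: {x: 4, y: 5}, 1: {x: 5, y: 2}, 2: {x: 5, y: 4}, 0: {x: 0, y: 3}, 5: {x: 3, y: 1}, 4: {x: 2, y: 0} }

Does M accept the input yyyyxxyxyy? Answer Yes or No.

No

start at 3
read 'y': 3 → 5
read 'y': 5 → 1
read 'y': 1 → 2
read 'y': 2 → 4
read 'x': 4 → 2
read 'x': 2 → 5
read 'y': 5 → 1
read 'x': 1 → 5
read 'y': 5 → 1
read 'y': 1 → 2
End state 2 is not accepting.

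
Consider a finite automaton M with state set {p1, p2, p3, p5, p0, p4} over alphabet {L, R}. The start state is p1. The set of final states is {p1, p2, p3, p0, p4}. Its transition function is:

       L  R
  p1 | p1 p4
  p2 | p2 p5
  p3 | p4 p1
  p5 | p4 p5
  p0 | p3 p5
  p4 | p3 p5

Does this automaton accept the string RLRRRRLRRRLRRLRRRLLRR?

Yes

start at p1
read 'R': p1 → p4
read 'L': p4 → p3
read 'R': p3 → p1
read 'R': p1 → p4
read 'R': p4 → p5
read 'R': p5 → p5
read 'L': p5 → p4
read 'R': p4 → p5
read 'R': p5 → p5
read 'R': p5 → p5
read 'L': p5 → p4
read 'R': p4 → p5
read 'R': p5 → p5
read 'L': p5 → p4
read 'R': p4 → p5
read 'R': p5 → p5
read 'R': p5 → p5
read 'L': p5 → p4
read 'L': p4 → p3
read 'R': p3 → p1
read 'R': p1 → p4
End state p4 is accepting.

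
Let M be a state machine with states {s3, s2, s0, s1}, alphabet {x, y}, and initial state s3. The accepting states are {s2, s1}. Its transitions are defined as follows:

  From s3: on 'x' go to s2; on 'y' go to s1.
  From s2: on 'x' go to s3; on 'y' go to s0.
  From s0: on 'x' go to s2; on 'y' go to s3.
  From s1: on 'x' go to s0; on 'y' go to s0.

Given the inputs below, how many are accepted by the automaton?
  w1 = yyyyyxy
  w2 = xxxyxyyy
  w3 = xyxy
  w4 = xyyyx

1

w1: s3 → s1 → s0 → s3 → s1 → s0 → s2 → s0  → end s0, rejected
w2: s3 → s2 → s3 → s2 → s0 → s2 → s0 → s3 → s1  → end s1, accepted
w3: s3 → s2 → s0 → s2 → s0  → end s0, rejected
w4: s3 → s2 → s0 → s3 → s1 → s0  → end s0, rejected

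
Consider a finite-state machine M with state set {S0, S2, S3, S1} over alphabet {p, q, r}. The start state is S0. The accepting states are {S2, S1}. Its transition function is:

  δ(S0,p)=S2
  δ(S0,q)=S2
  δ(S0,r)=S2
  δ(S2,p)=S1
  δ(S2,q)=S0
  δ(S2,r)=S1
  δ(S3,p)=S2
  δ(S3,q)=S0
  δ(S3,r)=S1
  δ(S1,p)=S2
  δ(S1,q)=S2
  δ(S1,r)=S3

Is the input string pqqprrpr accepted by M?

Yes

Trace: S0 -p-> S2 -q-> S0 -q-> S2 -p-> S1 -r-> S3 -r-> S1 -p-> S2 -r-> S1
End state S1 is accepting.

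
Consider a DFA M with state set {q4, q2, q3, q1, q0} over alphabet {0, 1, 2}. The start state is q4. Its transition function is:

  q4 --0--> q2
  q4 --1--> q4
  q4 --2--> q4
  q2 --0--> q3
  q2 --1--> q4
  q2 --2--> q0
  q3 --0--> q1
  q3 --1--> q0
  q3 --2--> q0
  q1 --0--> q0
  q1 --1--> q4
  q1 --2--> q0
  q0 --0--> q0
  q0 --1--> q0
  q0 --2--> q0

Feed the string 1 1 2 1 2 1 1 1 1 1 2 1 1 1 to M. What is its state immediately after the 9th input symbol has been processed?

q4 → q4 → q4 → q4 → q4 → q4 → q4 → q4 → q4 → q4
After 9 symbols: q4.

q4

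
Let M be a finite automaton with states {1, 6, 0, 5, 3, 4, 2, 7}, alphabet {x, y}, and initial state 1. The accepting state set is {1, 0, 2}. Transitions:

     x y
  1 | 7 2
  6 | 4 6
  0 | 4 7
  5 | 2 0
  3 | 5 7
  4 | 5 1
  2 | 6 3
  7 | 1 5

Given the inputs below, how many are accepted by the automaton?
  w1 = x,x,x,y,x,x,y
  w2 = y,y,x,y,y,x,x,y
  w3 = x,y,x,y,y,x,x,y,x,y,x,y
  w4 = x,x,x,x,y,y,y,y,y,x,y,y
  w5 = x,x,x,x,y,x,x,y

w1: Trace: 1 -x-> 7 -x-> 1 -x-> 7 -y-> 5 -x-> 2 -x-> 6 -y-> 6  → end 6, rejected
w2: Trace: 1 -y-> 2 -y-> 3 -x-> 5 -y-> 0 -y-> 7 -x-> 1 -x-> 7 -y-> 5  → end 5, rejected
w3: Trace: 1 -x-> 7 -y-> 5 -x-> 2 -y-> 3 -y-> 7 -x-> 1 -x-> 7 -y-> 5 -x-> 2 -y-> 3 -x-> 5 -y-> 0  → end 0, accepted
w4: Trace: 1 -x-> 7 -x-> 1 -x-> 7 -x-> 1 -y-> 2 -y-> 3 -y-> 7 -y-> 5 -y-> 0 -x-> 4 -y-> 1 -y-> 2  → end 2, accepted
w5: Trace: 1 -x-> 7 -x-> 1 -x-> 7 -x-> 1 -y-> 2 -x-> 6 -x-> 4 -y-> 1  → end 1, accepted

3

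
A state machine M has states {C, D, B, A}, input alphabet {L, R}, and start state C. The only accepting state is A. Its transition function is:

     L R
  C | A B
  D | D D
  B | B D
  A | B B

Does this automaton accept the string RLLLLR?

No

Trace: C -R-> B -L-> B -L-> B -L-> B -L-> B -R-> D
End state D is not accepting.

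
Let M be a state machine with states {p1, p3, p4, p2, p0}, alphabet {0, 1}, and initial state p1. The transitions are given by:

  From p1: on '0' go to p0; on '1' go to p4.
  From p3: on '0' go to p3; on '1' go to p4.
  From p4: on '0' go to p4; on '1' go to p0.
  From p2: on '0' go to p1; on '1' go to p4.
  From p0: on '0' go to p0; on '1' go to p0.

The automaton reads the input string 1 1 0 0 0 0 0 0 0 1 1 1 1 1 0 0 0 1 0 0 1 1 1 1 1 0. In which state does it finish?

p0

Trace: p1 -1-> p4 -1-> p0 -0-> p0 -0-> p0 -0-> p0 -0-> p0 -0-> p0 -0-> p0 -0-> p0 -1-> p0 -1-> p0 -1-> p0 -1-> p0 -1-> p0 -0-> p0 -0-> p0 -0-> p0 -1-> p0 -0-> p0 -0-> p0 -1-> p0 -1-> p0 -1-> p0 -1-> p0 -1-> p0 -0-> p0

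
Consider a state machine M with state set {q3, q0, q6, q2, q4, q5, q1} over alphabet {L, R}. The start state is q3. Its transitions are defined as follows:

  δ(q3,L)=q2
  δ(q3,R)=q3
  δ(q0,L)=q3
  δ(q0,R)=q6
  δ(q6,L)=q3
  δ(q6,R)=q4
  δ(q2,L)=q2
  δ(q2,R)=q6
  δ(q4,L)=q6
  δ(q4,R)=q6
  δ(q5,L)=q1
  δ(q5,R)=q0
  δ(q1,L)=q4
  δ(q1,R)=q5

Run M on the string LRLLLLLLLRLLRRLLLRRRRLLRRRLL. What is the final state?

q2

q3 → q2 → q6 → q3 → q2 → q2 → q2 → q2 → q2 → q2 → q6 → q3 → q2 → q6 → q4 → q6 → q3 → q2 → q6 → q4 → q6 → q4 → q6 → q3 → q3 → q3 → q3 → q2 → q2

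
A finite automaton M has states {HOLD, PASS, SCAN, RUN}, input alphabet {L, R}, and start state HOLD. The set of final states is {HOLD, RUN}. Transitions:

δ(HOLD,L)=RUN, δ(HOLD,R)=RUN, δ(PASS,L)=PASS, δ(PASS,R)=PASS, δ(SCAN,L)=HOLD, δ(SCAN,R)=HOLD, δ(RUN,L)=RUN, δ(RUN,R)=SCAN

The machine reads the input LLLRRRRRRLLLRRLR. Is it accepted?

No

start at HOLD
read 'L': HOLD → RUN
read 'L': RUN → RUN
read 'L': RUN → RUN
read 'R': RUN → SCAN
read 'R': SCAN → HOLD
read 'R': HOLD → RUN
read 'R': RUN → SCAN
read 'R': SCAN → HOLD
read 'R': HOLD → RUN
read 'L': RUN → RUN
read 'L': RUN → RUN
read 'L': RUN → RUN
read 'R': RUN → SCAN
read 'R': SCAN → HOLD
read 'L': HOLD → RUN
read 'R': RUN → SCAN
End state SCAN is not accepting.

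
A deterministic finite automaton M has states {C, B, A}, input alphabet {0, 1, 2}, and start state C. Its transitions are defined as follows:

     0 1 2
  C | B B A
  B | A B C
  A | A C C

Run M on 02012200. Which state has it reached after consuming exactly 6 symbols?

start at C
read '0': C → B
read '2': B → C
read '0': C → B
read '1': B → B
read '2': B → C
read '2': C → A
After 6 symbols: A.

A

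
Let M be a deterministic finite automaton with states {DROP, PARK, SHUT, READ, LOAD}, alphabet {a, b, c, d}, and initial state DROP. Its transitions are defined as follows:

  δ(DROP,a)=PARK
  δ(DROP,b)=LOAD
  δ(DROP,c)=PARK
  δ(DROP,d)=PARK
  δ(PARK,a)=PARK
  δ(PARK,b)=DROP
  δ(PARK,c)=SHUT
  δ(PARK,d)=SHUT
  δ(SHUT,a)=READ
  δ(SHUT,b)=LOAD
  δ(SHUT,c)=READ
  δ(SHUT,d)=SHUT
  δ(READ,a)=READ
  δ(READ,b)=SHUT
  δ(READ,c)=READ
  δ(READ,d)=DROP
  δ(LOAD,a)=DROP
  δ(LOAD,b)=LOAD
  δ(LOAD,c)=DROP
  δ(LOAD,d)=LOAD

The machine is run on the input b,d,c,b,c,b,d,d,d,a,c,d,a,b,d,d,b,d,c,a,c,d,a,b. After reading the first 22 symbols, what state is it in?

SHUT

Trace: DROP -b-> LOAD -d-> LOAD -c-> DROP -b-> LOAD -c-> DROP -b-> LOAD -d-> LOAD -d-> LOAD -d-> LOAD -a-> DROP -c-> PARK -d-> SHUT -a-> READ -b-> SHUT -d-> SHUT -d-> SHUT -b-> LOAD -d-> LOAD -c-> DROP -a-> PARK -c-> SHUT -d-> SHUT
After 22 symbols: SHUT.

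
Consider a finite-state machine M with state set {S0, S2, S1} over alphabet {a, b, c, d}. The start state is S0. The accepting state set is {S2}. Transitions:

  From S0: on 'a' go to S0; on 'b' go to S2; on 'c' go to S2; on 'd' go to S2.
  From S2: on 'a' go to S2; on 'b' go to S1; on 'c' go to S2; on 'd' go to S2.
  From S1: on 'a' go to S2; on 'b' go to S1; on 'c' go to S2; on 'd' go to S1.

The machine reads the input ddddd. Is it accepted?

Yes

start at S0
read 'd': S0 → S2
read 'd': S2 → S2
read 'd': S2 → S2
read 'd': S2 → S2
read 'd': S2 → S2
End state S2 is accepting.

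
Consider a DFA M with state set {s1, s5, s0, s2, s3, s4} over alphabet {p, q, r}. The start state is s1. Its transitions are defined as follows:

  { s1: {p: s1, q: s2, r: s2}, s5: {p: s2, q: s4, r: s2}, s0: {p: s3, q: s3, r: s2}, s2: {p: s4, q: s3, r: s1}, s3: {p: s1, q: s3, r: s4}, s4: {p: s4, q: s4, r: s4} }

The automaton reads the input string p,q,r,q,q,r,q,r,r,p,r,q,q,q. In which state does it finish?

s4

Trace: s1 -p-> s1 -q-> s2 -r-> s1 -q-> s2 -q-> s3 -r-> s4 -q-> s4 -r-> s4 -r-> s4 -p-> s4 -r-> s4 -q-> s4 -q-> s4 -q-> s4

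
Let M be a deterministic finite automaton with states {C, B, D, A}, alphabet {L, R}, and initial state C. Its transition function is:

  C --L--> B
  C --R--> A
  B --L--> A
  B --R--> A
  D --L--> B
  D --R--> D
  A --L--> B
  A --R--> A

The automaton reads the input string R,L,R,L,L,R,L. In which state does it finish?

B

start at C
read 'R': C → A
read 'L': A → B
read 'R': B → A
read 'L': A → B
read 'L': B → A
read 'R': A → A
read 'L': A → B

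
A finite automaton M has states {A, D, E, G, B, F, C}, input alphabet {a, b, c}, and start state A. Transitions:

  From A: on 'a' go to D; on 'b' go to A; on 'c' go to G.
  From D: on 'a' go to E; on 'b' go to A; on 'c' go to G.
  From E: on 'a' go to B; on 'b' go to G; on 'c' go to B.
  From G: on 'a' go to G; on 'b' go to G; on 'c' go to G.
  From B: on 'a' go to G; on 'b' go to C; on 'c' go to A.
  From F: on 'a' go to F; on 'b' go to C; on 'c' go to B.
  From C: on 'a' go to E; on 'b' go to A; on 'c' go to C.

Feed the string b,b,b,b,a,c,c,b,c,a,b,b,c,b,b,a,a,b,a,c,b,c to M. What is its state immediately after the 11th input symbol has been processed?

start at A
read 'b': A → A
read 'b': A → A
read 'b': A → A
read 'b': A → A
read 'a': A → D
read 'c': D → G
read 'c': G → G
read 'b': G → G
read 'c': G → G
read 'a': G → G
read 'b': G → G
After 11 symbols: G.

G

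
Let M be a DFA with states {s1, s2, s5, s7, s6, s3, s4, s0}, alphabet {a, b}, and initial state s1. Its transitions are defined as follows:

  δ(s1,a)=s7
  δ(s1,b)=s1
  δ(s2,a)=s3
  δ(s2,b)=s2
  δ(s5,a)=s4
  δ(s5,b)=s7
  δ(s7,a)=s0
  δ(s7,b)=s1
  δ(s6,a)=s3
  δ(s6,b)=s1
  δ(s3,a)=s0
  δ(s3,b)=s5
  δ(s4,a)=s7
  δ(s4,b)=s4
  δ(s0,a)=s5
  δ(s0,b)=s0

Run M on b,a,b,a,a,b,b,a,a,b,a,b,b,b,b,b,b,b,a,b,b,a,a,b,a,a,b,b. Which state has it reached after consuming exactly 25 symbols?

s5

s1 → s1 → s7 → s1 → s7 → s0 → s0 → s0 → s5 → s4 → s4 → s7 → s1 → s1 → s1 → s1 → s1 → s1 → s1 → s7 → s1 → s1 → s7 → s0 → s0 → s5
After 25 symbols: s5.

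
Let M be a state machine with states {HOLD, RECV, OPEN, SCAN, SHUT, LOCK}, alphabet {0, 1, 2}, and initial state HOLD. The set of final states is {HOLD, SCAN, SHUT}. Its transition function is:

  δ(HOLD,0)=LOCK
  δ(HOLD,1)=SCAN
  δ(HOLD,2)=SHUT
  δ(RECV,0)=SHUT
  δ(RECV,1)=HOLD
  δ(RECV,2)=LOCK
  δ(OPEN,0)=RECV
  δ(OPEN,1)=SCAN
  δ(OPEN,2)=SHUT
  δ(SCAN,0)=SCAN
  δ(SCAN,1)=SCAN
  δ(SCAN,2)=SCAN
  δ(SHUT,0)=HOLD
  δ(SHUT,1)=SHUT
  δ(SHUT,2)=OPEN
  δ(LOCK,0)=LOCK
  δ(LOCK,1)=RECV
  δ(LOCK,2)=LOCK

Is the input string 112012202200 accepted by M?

Trace: HOLD -1-> SCAN -1-> SCAN -2-> SCAN -0-> SCAN -1-> SCAN -2-> SCAN -2-> SCAN -0-> SCAN -2-> SCAN -2-> SCAN -0-> SCAN -0-> SCAN
End state SCAN is accepting.

Yes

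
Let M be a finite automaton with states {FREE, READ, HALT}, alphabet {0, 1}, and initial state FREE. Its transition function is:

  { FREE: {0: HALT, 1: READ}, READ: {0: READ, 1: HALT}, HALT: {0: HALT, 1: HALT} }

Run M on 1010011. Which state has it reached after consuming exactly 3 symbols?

FREE → READ → READ → HALT
After 3 symbols: HALT.

HALT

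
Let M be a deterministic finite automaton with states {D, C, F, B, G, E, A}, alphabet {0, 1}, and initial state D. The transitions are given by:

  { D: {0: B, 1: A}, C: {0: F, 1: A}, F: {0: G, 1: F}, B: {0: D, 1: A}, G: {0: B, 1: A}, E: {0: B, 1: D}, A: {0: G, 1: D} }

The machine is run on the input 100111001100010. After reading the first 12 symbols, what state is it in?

D

start at D
read '1': D → A
read '0': A → G
read '0': G → B
read '1': B → A
read '1': A → D
read '1': D → A
read '0': A → G
read '0': G → B
read '1': B → A
read '1': A → D
read '0': D → B
read '0': B → D
After 12 symbols: D.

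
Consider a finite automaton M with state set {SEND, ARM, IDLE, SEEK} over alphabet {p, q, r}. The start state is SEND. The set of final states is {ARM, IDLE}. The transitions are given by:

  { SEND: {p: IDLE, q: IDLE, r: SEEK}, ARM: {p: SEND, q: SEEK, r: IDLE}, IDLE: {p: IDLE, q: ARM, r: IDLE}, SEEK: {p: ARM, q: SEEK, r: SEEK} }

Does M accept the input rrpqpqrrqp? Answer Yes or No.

SEND → SEEK → SEEK → ARM → SEEK → ARM → SEEK → SEEK → SEEK → SEEK → ARM
End state ARM is accepting.

Yes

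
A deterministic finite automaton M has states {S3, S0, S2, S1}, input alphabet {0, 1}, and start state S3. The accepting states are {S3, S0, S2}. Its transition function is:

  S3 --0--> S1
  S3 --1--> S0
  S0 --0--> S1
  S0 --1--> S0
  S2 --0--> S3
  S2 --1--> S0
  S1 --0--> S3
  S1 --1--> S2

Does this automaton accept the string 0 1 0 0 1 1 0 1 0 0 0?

start at S3
read '0': S3 → S1
read '1': S1 → S2
read '0': S2 → S3
read '0': S3 → S1
read '1': S1 → S2
read '1': S2 → S0
read '0': S0 → S1
read '1': S1 → S2
read '0': S2 → S3
read '0': S3 → S1
read '0': S1 → S3
End state S3 is accepting.

Yes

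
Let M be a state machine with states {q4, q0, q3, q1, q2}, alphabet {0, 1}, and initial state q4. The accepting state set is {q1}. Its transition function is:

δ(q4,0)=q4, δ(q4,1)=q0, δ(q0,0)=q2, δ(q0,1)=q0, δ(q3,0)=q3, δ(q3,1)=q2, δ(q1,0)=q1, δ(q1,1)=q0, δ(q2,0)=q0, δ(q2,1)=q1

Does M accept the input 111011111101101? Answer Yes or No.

q4 → q0 → q0 → q0 → q2 → q1 → q0 → q0 → q0 → q0 → q0 → q2 → q1 → q0 → q2 → q1
End state q1 is accepting.

Yes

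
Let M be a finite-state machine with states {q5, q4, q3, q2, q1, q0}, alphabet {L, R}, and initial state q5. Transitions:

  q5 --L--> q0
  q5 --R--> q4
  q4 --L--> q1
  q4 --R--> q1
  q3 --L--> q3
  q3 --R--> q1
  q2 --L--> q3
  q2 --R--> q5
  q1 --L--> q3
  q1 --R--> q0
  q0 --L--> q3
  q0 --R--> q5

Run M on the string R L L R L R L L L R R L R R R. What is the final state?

q5

q5 → q4 → q1 → q3 → q1 → q3 → q1 → q3 → q3 → q3 → q1 → q0 → q3 → q1 → q0 → q5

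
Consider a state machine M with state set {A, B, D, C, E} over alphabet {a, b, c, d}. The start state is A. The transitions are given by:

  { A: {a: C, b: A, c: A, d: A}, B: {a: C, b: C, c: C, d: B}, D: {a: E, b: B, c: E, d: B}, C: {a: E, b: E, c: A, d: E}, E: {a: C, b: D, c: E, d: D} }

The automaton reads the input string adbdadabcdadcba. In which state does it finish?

A → C → E → D → B → C → E → C → E → E → D → E → D → E → D → E

E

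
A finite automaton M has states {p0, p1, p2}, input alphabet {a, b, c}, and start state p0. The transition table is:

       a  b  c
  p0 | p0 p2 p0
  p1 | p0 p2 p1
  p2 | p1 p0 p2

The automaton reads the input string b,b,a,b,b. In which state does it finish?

Trace: p0 -b-> p2 -b-> p0 -a-> p0 -b-> p2 -b-> p0

p0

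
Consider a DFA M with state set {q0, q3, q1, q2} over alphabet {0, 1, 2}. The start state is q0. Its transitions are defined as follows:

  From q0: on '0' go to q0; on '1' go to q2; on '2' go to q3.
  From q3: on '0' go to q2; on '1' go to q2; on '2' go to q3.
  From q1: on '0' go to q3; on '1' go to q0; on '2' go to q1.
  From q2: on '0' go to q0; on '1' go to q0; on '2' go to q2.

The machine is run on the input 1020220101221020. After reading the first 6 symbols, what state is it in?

start at q0
read '1': q0 → q2
read '0': q2 → q0
read '2': q0 → q3
read '0': q3 → q2
read '2': q2 → q2
read '2': q2 → q2
After 6 symbols: q2.

q2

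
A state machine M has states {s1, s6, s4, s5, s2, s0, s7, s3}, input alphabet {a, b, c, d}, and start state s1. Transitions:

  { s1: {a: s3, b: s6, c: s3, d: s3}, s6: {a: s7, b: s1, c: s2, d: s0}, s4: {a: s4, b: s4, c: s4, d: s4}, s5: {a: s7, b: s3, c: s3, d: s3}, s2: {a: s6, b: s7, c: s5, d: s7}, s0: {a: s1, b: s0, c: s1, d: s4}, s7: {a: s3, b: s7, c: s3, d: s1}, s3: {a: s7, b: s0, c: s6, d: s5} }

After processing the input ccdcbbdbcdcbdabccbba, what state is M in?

s7

Trace: s1 -c-> s3 -c-> s6 -d-> s0 -c-> s1 -b-> s6 -b-> s1 -d-> s3 -b-> s0 -c-> s1 -d-> s3 -c-> s6 -b-> s1 -d-> s3 -a-> s7 -b-> s7 -c-> s3 -c-> s6 -b-> s1 -b-> s6 -a-> s7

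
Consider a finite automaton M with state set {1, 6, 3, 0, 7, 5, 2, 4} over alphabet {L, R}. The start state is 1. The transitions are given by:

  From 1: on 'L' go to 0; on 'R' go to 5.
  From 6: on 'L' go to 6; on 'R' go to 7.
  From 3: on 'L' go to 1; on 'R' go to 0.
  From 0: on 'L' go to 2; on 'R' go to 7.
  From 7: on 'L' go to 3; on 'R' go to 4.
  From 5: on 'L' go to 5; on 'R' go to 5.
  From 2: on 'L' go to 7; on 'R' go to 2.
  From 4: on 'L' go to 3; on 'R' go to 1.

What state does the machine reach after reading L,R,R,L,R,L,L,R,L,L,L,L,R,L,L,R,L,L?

Trace: 1 -L-> 0 -R-> 7 -R-> 4 -L-> 3 -R-> 0 -L-> 2 -L-> 7 -R-> 4 -L-> 3 -L-> 1 -L-> 0 -L-> 2 -R-> 2 -L-> 7 -L-> 3 -R-> 0 -L-> 2 -L-> 7

7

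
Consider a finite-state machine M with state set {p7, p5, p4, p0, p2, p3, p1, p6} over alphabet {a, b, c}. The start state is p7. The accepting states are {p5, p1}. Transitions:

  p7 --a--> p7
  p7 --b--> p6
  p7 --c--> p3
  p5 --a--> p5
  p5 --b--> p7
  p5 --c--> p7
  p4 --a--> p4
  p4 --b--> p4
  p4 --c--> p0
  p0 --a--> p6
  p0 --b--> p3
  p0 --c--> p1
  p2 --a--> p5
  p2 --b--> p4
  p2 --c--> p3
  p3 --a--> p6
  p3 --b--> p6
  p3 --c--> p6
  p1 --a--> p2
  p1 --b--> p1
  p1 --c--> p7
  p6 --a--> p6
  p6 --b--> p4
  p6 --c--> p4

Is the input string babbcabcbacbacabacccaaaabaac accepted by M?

Trace: p7 -b-> p6 -a-> p6 -b-> p4 -b-> p4 -c-> p0 -a-> p6 -b-> p4 -c-> p0 -b-> p3 -a-> p6 -c-> p4 -b-> p4 -a-> p4 -c-> p0 -a-> p6 -b-> p4 -a-> p4 -c-> p0 -c-> p1 -c-> p7 -a-> p7 -a-> p7 -a-> p7 -a-> p7 -b-> p6 -a-> p6 -a-> p6 -c-> p4
End state p4 is not accepting.

No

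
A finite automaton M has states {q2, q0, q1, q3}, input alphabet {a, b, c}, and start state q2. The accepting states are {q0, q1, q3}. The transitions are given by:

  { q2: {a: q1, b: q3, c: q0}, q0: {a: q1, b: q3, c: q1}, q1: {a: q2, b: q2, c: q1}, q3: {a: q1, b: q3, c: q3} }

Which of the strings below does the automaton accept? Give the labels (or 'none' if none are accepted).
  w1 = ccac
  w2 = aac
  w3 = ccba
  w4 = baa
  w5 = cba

w1:
  start at q2
  read 'c': q2 → q0
  read 'c': q0 → q1
  read 'a': q1 → q2
  read 'c': q2 → q0
  end q0, accepted
w2:
  start at q2
  read 'a': q2 → q1
  read 'a': q1 → q2
  read 'c': q2 → q0
  end q0, accepted
w3:
  start at q2
  read 'c': q2 → q0
  read 'c': q0 → q1
  read 'b': q1 → q2
  read 'a': q2 → q1
  end q1, accepted
w4:
  start at q2
  read 'b': q2 → q3
  read 'a': q3 → q1
  read 'a': q1 → q2
  end q2, rejected
w5:
  start at q2
  read 'c': q2 → q0
  read 'b': q0 → q3
  read 'a': q3 → q1
  end q1, accepted

w1, w2, w3, w5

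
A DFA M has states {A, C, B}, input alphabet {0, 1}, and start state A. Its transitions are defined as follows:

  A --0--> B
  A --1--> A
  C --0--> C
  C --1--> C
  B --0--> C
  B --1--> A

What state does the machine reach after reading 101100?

start at A
read '1': A → A
read '0': A → B
read '1': B → A
read '1': A → A
read '0': A → B
read '0': B → C

C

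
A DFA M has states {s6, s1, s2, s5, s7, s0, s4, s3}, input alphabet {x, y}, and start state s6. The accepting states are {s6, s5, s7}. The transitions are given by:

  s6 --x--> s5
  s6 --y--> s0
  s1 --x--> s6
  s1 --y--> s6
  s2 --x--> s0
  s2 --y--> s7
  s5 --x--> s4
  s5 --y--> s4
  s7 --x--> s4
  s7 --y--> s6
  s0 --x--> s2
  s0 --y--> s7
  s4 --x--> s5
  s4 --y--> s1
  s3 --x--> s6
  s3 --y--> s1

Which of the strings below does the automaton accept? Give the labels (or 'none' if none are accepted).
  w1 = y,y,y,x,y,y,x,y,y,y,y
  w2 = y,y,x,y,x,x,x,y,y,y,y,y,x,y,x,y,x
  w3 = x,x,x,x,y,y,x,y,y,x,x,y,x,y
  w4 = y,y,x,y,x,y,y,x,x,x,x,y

w2

w1: Trace: s6 -y-> s0 -y-> s7 -y-> s6 -x-> s5 -y-> s4 -y-> s1 -x-> s6 -y-> s0 -y-> s7 -y-> s6 -y-> s0  → end s0, rejected
w2: Trace: s6 -y-> s0 -y-> s7 -x-> s4 -y-> s1 -x-> s6 -x-> s5 -x-> s4 -y-> s1 -y-> s6 -y-> s0 -y-> s7 -y-> s6 -x-> s5 -y-> s4 -x-> s5 -y-> s4 -x-> s5  → end s5, accepted
w3: Trace: s6 -x-> s5 -x-> s4 -x-> s5 -x-> s4 -y-> s1 -y-> s6 -x-> s5 -y-> s4 -y-> s1 -x-> s6 -x-> s5 -y-> s4 -x-> s5 -y-> s4  → end s4, rejected
w4: Trace: s6 -y-> s0 -y-> s7 -x-> s4 -y-> s1 -x-> s6 -y-> s0 -y-> s7 -x-> s4 -x-> s5 -x-> s4 -x-> s5 -y-> s4  → end s4, rejected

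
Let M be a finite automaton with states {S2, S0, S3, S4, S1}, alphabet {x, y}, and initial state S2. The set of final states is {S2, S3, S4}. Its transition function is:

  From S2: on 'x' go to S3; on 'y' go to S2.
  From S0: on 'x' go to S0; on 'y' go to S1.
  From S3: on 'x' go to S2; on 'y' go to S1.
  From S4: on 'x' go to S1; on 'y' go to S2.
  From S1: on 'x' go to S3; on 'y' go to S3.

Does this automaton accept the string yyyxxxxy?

S2 → S2 → S2 → S2 → S3 → S2 → S3 → S2 → S2
End state S2 is accepting.

Yes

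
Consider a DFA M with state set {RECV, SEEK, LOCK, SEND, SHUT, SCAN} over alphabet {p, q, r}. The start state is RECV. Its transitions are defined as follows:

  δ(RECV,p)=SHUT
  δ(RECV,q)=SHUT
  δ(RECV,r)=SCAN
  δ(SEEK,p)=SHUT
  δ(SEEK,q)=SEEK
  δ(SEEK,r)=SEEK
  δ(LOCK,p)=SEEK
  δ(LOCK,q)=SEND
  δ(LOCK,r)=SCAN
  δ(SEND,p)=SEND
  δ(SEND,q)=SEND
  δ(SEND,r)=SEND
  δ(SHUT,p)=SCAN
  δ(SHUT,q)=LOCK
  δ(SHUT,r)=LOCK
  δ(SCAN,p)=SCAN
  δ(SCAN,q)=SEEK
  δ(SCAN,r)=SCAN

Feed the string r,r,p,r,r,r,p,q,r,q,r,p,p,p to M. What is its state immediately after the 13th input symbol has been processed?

Trace: RECV -r-> SCAN -r-> SCAN -p-> SCAN -r-> SCAN -r-> SCAN -r-> SCAN -p-> SCAN -q-> SEEK -r-> SEEK -q-> SEEK -r-> SEEK -p-> SHUT -p-> SCAN
After 13 symbols: SCAN.

SCAN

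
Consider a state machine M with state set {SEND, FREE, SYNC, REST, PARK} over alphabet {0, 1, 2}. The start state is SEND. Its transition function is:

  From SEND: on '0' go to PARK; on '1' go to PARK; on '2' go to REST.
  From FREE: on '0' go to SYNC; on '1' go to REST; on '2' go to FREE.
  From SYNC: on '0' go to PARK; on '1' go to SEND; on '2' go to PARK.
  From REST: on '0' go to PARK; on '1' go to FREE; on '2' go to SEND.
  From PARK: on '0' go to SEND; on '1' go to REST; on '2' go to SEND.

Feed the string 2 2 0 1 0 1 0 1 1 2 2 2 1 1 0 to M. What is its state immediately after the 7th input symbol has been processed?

PARK

start at SEND
read '2': SEND → REST
read '2': REST → SEND
read '0': SEND → PARK
read '1': PARK → REST
read '0': REST → PARK
read '1': PARK → REST
read '0': REST → PARK
After 7 symbols: PARK.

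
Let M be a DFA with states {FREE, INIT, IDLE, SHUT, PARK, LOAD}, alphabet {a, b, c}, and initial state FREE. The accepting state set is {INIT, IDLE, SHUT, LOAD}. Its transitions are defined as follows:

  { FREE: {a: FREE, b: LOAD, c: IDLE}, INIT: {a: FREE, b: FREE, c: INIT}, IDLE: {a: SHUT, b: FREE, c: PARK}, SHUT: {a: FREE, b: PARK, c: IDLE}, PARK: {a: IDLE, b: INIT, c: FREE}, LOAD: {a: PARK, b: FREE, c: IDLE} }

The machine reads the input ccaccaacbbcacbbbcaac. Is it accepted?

Trace: FREE -c-> IDLE -c-> PARK -a-> IDLE -c-> PARK -c-> FREE -a-> FREE -a-> FREE -c-> IDLE -b-> FREE -b-> LOAD -c-> IDLE -a-> SHUT -c-> IDLE -b-> FREE -b-> LOAD -b-> FREE -c-> IDLE -a-> SHUT -a-> FREE -c-> IDLE
End state IDLE is accepting.

Yes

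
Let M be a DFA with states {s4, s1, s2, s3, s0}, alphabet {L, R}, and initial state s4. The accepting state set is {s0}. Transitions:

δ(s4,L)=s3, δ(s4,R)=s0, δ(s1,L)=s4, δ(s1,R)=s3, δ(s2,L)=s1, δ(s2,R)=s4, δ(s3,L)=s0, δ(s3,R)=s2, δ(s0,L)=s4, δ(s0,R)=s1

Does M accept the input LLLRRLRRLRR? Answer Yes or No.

s4 → s3 → s0 → s4 → s0 → s1 → s4 → s0 → s1 → s4 → s0 → s1
End state s1 is not accepting.

No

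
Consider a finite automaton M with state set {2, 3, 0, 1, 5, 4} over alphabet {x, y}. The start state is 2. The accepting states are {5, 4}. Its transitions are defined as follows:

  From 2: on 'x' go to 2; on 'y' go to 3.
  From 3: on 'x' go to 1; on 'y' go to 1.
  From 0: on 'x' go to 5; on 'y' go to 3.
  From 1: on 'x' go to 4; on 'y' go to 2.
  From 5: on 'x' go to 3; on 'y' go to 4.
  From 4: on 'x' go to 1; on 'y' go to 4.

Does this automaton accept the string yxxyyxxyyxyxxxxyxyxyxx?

2 → 3 → 1 → 4 → 4 → 4 → 1 → 4 → 4 → 4 → 1 → 2 → 2 → 2 → 2 → 2 → 3 → 1 → 2 → 2 → 3 → 1 → 4
End state 4 is accepting.

Yes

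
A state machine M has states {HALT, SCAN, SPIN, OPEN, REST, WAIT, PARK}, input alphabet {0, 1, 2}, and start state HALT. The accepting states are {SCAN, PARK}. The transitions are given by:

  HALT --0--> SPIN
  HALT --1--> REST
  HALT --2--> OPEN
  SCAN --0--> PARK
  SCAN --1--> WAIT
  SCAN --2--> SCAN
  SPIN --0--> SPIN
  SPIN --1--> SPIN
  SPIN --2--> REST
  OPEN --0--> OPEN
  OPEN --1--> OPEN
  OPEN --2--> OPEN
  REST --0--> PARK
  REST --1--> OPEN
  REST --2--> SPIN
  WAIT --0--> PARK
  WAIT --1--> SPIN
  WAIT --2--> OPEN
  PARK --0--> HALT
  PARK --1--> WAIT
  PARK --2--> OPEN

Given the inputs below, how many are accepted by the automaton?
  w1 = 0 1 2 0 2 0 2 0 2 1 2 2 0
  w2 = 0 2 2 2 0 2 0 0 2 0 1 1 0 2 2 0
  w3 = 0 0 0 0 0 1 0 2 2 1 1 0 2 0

w1: Trace: HALT -0-> SPIN -1-> SPIN -2-> REST -0-> PARK -2-> OPEN -0-> OPEN -2-> OPEN -0-> OPEN -2-> OPEN -1-> OPEN -2-> OPEN -2-> OPEN -0-> OPEN  → end OPEN, rejected
w2: Trace: HALT -0-> SPIN -2-> REST -2-> SPIN -2-> REST -0-> PARK -2-> OPEN -0-> OPEN -0-> OPEN -2-> OPEN -0-> OPEN -1-> OPEN -1-> OPEN -0-> OPEN -2-> OPEN -2-> OPEN -0-> OPEN  → end OPEN, rejected
w3: Trace: HALT -0-> SPIN -0-> SPIN -0-> SPIN -0-> SPIN -0-> SPIN -1-> SPIN -0-> SPIN -2-> REST -2-> SPIN -1-> SPIN -1-> SPIN -0-> SPIN -2-> REST -0-> PARK  → end PARK, accepted

1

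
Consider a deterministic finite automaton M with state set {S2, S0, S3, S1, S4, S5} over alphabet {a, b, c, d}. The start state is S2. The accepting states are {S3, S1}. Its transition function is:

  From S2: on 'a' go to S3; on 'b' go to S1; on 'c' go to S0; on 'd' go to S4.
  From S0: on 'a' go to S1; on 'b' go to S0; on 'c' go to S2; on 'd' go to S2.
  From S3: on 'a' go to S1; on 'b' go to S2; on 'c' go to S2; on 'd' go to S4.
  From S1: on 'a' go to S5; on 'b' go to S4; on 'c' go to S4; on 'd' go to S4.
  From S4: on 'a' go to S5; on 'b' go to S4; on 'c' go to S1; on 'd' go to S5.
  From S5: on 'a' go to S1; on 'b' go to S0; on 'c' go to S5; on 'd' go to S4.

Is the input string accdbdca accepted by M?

No

S2 → S3 → S2 → S0 → S2 → S1 → S4 → S1 → S5
End state S5 is not accepting.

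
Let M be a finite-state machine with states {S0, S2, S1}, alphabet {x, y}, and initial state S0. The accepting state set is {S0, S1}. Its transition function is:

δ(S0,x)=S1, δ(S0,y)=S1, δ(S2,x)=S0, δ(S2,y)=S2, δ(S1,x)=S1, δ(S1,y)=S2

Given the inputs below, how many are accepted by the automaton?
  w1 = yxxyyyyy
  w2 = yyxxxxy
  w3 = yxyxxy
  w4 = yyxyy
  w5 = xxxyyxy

w1: S0 → S1 → S1 → S1 → S2 → S2 → S2 → S2 → S2  → end S2, rejected
w2: S0 → S1 → S2 → S0 → S1 → S1 → S1 → S2  → end S2, rejected
w3: S0 → S1 → S1 → S2 → S0 → S1 → S2  → end S2, rejected
w4: S0 → S1 → S2 → S0 → S1 → S2  → end S2, rejected
w5: S0 → S1 → S1 → S1 → S2 → S2 → S0 → S1  → end S1, accepted

1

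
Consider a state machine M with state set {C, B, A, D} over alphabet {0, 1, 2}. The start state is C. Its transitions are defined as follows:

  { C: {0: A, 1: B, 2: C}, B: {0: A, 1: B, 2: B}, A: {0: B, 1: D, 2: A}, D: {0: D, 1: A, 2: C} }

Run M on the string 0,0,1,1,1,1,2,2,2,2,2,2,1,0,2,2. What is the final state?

A

C → A → B → B → B → B → B → B → B → B → B → B → B → B → A → A → A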